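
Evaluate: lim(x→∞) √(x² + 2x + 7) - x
This is an ∞-∞ indeterminate form.

Combine fractions or rationalize to convert ∞-∞ to 0/0 form:
  lim(x→∞) √(x² + 2x + 7) - x = 1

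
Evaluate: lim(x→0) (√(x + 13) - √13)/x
This is a standard limit.

Factor or rationalize the expression:
  lim(x→0) (√(x + 13) - √13)/x = sqrt(13)/26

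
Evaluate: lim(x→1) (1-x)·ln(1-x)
This is a 0·∞ indeterminate form.

Rewrite 0·∞ as a quotient (0/0 or ∞/∞ form), then apply L'Hôpital's rule:
  lim(x→1) (1-x)·ln(1-x) = 0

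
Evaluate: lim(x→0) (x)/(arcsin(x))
This is a 0/0 indeterminate form.

Apply L'Hôpital's rule: differentiate numerator and denominator separately.
  f(x) = x   ⇒   f'(x) = 1
  g(x) = asin(x)   ⇒   g'(x) = 1/sqrt(1 - x^2)
  lim(x→0) f'(x)/g'(x) = lim(x→0) (1)/(1/sqrt(1 - x^2))
  = 1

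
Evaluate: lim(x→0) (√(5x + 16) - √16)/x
This is a standard limit.

Factor or rationalize the expression:
  lim(x→0) (√(5x + 16) - √16)/x = 5/8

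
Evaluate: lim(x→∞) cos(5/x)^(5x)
This is an exponential indeterminate form.

For exponential indeterminate forms, take the natural log:
  Let L = lim(x→∞) cos(5/x)^(5x)
  Then ln(L) = lim(x→∞) [exponent × ln(base)]
  Evaluate using L'Hôpital or standard limits, then exponentiate.
  L = 1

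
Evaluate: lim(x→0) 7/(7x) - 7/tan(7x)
This is an ∞-∞ indeterminate form.

Combine fractions or rationalize to convert ∞-∞ to 0/0 form:
  lim(x→0) 7/(7x) - 7/tan(7x) = 0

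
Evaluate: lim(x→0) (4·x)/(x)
This is a 0/0 indeterminate form.

Apply L'Hôpital's rule: differentiate numerator and denominator separately.
  f(x) = 4·x   ⇒   f'(x) = 4
  g(x) = x   ⇒   g'(x) = 1
  lim(x→0) f'(x)/g'(x) = lim(x→0) (4)/(1)
  = 4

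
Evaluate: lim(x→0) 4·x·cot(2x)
This is a 0·∞ indeterminate form.

Rewrite 0·∞ as a quotient (0/0 or ∞/∞ form), then apply L'Hôpital's rule:
  lim(x→0) 4·x·cot(2x) = 2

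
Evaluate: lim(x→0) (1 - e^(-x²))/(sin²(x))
This is a 0/0 indeterminate form.

Apply L'Hôpital's rule: differentiate numerator and denominator separately.
  f(x) = 1 - e^(-x^2)   ⇒   f'(x) = 2·x·e^(-x^2)
  g(x) = sin(x)^2   ⇒   g'(x) = 2·sin(x)·cos(x)
  lim(x→0) f'(x)/g'(x) = lim(x→0) (2·x·e^(-x^2))/(2·sin(x)·cos(x))
  = 1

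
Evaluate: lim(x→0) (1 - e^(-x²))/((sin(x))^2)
This is a 0/0 indeterminate form.

Apply L'Hôpital's rule: differentiate numerator and denominator separately.
  f(x) = 1 - e^(-x^2)   ⇒   f'(x) = 2·x·e^(-x^2)
  g(x) = sin(x)^2   ⇒   g'(x) = 2·sin(x)·cos(x)
  lim(x→0) f'(x)/g'(x) = lim(x→0) (2·x·e^(-x^2))/(2·sin(x)·cos(x))
  = 1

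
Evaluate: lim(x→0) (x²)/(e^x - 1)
This is a 0/0 indeterminate form.

Apply L'Hôpital's rule: differentiate numerator and denominator separately.
  f(x) = x^2   ⇒   f'(x) = 2·x
  g(x) = e^(x) - 1   ⇒   g'(x) = e^(x)
  lim(x→0) f'(x)/g'(x) = lim(x→0) (2·x)/(e^(x))
  = 0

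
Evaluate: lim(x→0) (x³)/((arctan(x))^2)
This is a 0/0 indeterminate form.

Apply L'Hôpital's rule: differentiate numerator and denominator separately.
  f(x) = x^3   ⇒   f'(x) = 3·x^2
  g(x) = atan(x)^2   ⇒   g'(x) = 2·atan(x)/(x^2 + 1)
  lim(x→0) f'(x)/g'(x) = lim(x→0) (3·x^2)/(2·atan(x)/(x^2 + 1))
  = 0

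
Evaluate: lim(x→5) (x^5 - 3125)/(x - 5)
This is a standard limit.

Factor or rationalize the expression:
  lim(x→5) (x^5 - 3125)/(x - 5) = 3125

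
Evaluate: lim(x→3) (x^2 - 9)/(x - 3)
This is a standard limit.

Factor or rationalize the expression:
  lim(x→3) (x^2 - 9)/(x - 3) = 6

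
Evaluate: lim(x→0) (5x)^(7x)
This is an exponential indeterminate form.

For exponential indeterminate forms, take the natural log:
  Let L = lim(x→0) (5x)^(7x)
  Then ln(L) = lim(x→0) [exponent × ln(base)]
  Evaluate using L'Hôpital or standard limits, then exponentiate.
  L = 1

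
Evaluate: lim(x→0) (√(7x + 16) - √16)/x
This is a standard limit.

Factor or rationalize the expression:
  lim(x→0) (√(7x + 16) - √16)/x = 7/8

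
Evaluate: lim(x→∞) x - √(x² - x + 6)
This is an ∞-∞ indeterminate form.

Combine fractions or rationalize to convert ∞-∞ to 0/0 form:
  lim(x→∞) x - √(x² - x + 6) = 1/2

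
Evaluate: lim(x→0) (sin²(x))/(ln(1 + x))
This is a 0/0 indeterminate form.

Apply L'Hôpital's rule: differentiate numerator and denominator separately.
  f(x) = sin(x)^2   ⇒   f'(x) = 2·sin(x)·cos(x)
  g(x) = ln(x + 1)   ⇒   g'(x) = 1/(x + 1)
  lim(x→0) f'(x)/g'(x) = lim(x→0) (2·sin(x)·cos(x))/(1/(x + 1))
  = 0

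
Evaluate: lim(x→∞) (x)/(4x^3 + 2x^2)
This is an ∞/∞ indeterminate form.

Apply L'Hôpital's rule: differentiate numerator and denominator separately.
  f(x) = x   ⇒   f'(x) = 1
  g(x) = 4·x^3 + 2·x^2   ⇒   g'(x) = 12·x^2 + 4·x
  lim(x→∞) f'(x)/g'(x) = lim(x→∞) (1)/(12·x^2 + 4·x)
  = 0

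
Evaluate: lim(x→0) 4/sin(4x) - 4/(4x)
This is an ∞-∞ indeterminate form.

Combine fractions or rationalize to convert ∞-∞ to 0/0 form:
  lim(x→0) 4/sin(4x) - 4/(4x) = 0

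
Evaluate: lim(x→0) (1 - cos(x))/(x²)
This is a 0/0 indeterminate form.

Apply L'Hôpital's rule: differentiate numerator and denominator separately.
  f(x) = 1 - cos(x)   ⇒   f'(x) = sin(x)
  g(x) = x^2   ⇒   g'(x) = 2·x
  lim(x→0) f'(x)/g'(x) = lim(x→0) (sin(x))/(2·x)
  = 1/2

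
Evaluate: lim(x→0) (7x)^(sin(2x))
This is an exponential indeterminate form.

For exponential indeterminate forms, take the natural log:
  Let L = lim(x→0) (7x)^(sin(2x))
  Then ln(L) = lim(x→0) [exponent × ln(base)]
  Evaluate using L'Hôpital or standard limits, then exponentiate.
  L = 1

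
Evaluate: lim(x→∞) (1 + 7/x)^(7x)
This is an exponential indeterminate form.

For exponential indeterminate forms, take the natural log:
  Let L = lim(x→∞) (1 + 7/x)^(7x)
  Then ln(L) = lim(x→∞) [exponent × ln(base)]
  Evaluate using L'Hôpital or standard limits, then exponentiate.
  L = e^(49)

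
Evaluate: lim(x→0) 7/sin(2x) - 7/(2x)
This is an ∞-∞ indeterminate form.

Combine fractions or rationalize to convert ∞-∞ to 0/0 form:
  lim(x→0) 7/sin(2x) - 7/(2x) = 0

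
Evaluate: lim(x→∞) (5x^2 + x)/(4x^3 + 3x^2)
This is an ∞/∞ indeterminate form.

Apply L'Hôpital's rule: differentiate numerator and denominator separately.
  f(x) = 5·x^2 + x   ⇒   f'(x) = 10·x + 1
  g(x) = 4·x^3 + 3·x^2   ⇒   g'(x) = 12·x^2 + 6·x
  lim(x→∞) f'(x)/g'(x) = lim(x→∞) (10·x + 1)/(12·x^2 + 6·x)
  = 0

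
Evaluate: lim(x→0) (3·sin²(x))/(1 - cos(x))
This is a 0/0 indeterminate form.

Apply L'Hôpital's rule: differentiate numerator and denominator separately.
  f(x) = 3·sin(x)^2   ⇒   f'(x) = 6·sin(x)·cos(x)
  g(x) = 1 - cos(x)   ⇒   g'(x) = sin(x)
  lim(x→0) f'(x)/g'(x) = lim(x→0) (6·sin(x)·cos(x))/(sin(x))
  = 6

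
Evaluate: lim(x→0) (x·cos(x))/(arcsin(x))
This is a 0/0 indeterminate form.

Apply L'Hôpital's rule: differentiate numerator and denominator separately.
  f(x) = x·cos(x)   ⇒   f'(x) = -x·sin(x) + cos(x)
  g(x) = asin(x)   ⇒   g'(x) = 1/sqrt(1 - x^2)
  lim(x→0) f'(x)/g'(x) = lim(x→0) (-x·sin(x) + cos(x))/(1/sqrt(1 - x^2))
  = 1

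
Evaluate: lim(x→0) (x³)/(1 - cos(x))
This is a 0/0 indeterminate form.

Apply L'Hôpital's rule: differentiate numerator and denominator separately.
  f(x) = x^3   ⇒   f'(x) = 3·x^2
  g(x) = 1 - cos(x)   ⇒   g'(x) = sin(x)
  lim(x→0) f'(x)/g'(x) = lim(x→0) (3·x^2)/(sin(x))
  = 0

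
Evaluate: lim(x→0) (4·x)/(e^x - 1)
This is a 0/0 indeterminate form.

Apply L'Hôpital's rule: differentiate numerator and denominator separately.
  f(x) = 4·x   ⇒   f'(x) = 4
  g(x) = e^(x) - 1   ⇒   g'(x) = e^(x)
  lim(x→0) f'(x)/g'(x) = lim(x→0) (4)/(e^(x))
  = 4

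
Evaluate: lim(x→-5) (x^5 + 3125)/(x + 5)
This is a standard limit.

Factor or rationalize the expression:
  lim(x→-5) (x^5 + 3125)/(x + 5) = 3125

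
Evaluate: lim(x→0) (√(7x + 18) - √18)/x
This is a standard limit.

Factor or rationalize the expression:
  lim(x→0) (√(7x + 18) - √18)/x = 7·sqrt(2)/12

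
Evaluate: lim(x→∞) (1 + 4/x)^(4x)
This is an exponential indeterminate form.

For exponential indeterminate forms, take the natural log:
  Let L = lim(x→∞) (1 + 4/x)^(4x)
  Then ln(L) = lim(x→∞) [exponent × ln(base)]
  Evaluate using L'Hôpital or standard limits, then exponentiate.
  L = e^(16)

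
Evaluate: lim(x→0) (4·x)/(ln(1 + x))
This is a 0/0 indeterminate form.

Apply L'Hôpital's rule: differentiate numerator and denominator separately.
  f(x) = 4·x   ⇒   f'(x) = 4
  g(x) = ln(x + 1)   ⇒   g'(x) = 1/(x + 1)
  lim(x→0) f'(x)/g'(x) = lim(x→0) (4)/(1/(x + 1))
  = 4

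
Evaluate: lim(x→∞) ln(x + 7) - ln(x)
This is an ∞-∞ indeterminate form.

Combine fractions or rationalize to convert ∞-∞ to 0/0 form:
  lim(x→∞) ln(x + 7) - ln(x) = 0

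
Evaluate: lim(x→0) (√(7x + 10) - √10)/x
This is a standard limit.

Factor or rationalize the expression:
  lim(x→0) (√(7x + 10) - √10)/x = 7·sqrt(10)/20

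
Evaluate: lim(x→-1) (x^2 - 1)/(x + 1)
This is a standard limit.

Factor or rationalize the expression:
  lim(x→-1) (x^2 - 1)/(x + 1) = -2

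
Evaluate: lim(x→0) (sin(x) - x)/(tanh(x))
This is a 0/0 indeterminate form.

Apply L'Hôpital's rule: differentiate numerator and denominator separately.
  f(x) = -x + sin(x)   ⇒   f'(x) = cos(x) - 1
  g(x) = tanh(x)   ⇒   g'(x) = 1 - tanh(x)^2
  lim(x→0) f'(x)/g'(x) = lim(x→0) (cos(x) - 1)/(1 - tanh(x)^2)
  = 0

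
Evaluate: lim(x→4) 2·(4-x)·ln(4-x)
This is a 0·∞ indeterminate form.

Rewrite 0·∞ as a quotient (0/0 or ∞/∞ form), then apply L'Hôpital's rule:
  lim(x→4) 2·(4-x)·ln(4-x) = 0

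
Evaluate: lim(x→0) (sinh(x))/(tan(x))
This is a 0/0 indeterminate form.

Apply L'Hôpital's rule: differentiate numerator and denominator separately.
  f(x) = sinh(x)   ⇒   f'(x) = cosh(x)
  g(x) = tan(x)   ⇒   g'(x) = tan(x)^2 + 1
  lim(x→0) f'(x)/g'(x) = lim(x→0) (cosh(x))/(tan(x)^2 + 1)
  = 1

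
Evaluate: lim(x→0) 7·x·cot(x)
This is a 0·∞ indeterminate form.

Rewrite 0·∞ as a quotient (0/0 or ∞/∞ form), then apply L'Hôpital's rule:
  lim(x→0) 7·x·cot(x) = 7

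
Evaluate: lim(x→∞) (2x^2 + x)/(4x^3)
This is an ∞/∞ indeterminate form.

Apply L'Hôpital's rule: differentiate numerator and denominator separately.
  f(x) = 2·x^2 + x   ⇒   f'(x) = 4·x + 1
  g(x) = 4·x^3   ⇒   g'(x) = 12·x^2
  lim(x→∞) f'(x)/g'(x) = lim(x→∞) (4·x + 1)/(12·x^2)
  = 0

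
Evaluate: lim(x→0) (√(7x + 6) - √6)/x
This is a standard limit.

Factor or rationalize the expression:
  lim(x→0) (√(7x + 6) - √6)/x = 7·sqrt(6)/12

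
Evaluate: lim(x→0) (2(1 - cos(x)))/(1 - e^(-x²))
This is a 0/0 indeterminate form.

Apply L'Hôpital's rule: differentiate numerator and denominator separately.
  f(x) = 2 - 2·cos(x)   ⇒   f'(x) = 2·sin(x)
  g(x) = 1 - e^(-x^2)   ⇒   g'(x) = 2·x·e^(-x^2)
  lim(x→0) f'(x)/g'(x) = lim(x→0) (2·sin(x))/(2·x·e^(-x^2))
  = 1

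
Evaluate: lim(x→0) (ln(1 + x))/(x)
This is a 0/0 indeterminate form.

Apply L'Hôpital's rule: differentiate numerator and denominator separately.
  f(x) = ln(x + 1)   ⇒   f'(x) = 1/(x + 1)
  g(x) = x   ⇒   g'(x) = 1
  lim(x→0) f'(x)/g'(x) = lim(x→0) (1/(x + 1))/(1)
  = 1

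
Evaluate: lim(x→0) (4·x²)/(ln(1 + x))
This is a 0/0 indeterminate form.

Apply L'Hôpital's rule: differentiate numerator and denominator separately.
  f(x) = 4·x^2   ⇒   f'(x) = 8·x
  g(x) = ln(x + 1)   ⇒   g'(x) = 1/(x + 1)
  lim(x→0) f'(x)/g'(x) = lim(x→0) (8·x)/(1/(x + 1))
  = 0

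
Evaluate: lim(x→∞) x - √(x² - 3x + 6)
This is an ∞-∞ indeterminate form.

Combine fractions or rationalize to convert ∞-∞ to 0/0 form:
  lim(x→∞) x - √(x² - 3x + 6) = 3/2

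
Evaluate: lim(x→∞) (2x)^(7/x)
This is an exponential indeterminate form.

For exponential indeterminate forms, take the natural log:
  Let L = lim(x→∞) (2x)^(7/x)
  Then ln(L) = lim(x→∞) [exponent × ln(base)]
  Evaluate using L'Hôpital or standard limits, then exponentiate.
  L = 1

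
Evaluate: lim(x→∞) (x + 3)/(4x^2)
This is an ∞/∞ indeterminate form.

Apply L'Hôpital's rule: differentiate numerator and denominator separately.
  f(x) = x + 3   ⇒   f'(x) = 1
  g(x) = 4·x^2   ⇒   g'(x) = 8·x
  lim(x→∞) f'(x)/g'(x) = lim(x→∞) (1)/(8·x)
  = 0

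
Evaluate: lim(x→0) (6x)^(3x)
This is an exponential indeterminate form.

For exponential indeterminate forms, take the natural log:
  Let L = lim(x→0) (6x)^(3x)
  Then ln(L) = lim(x→0) [exponent × ln(base)]
  Evaluate using L'Hôpital or standard limits, then exponentiate.
  L = 1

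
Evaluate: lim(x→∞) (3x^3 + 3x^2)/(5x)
This is an ∞/∞ indeterminate form.

Apply L'Hôpital's rule: differentiate numerator and denominator separately.
  f(x) = 3·x^3 + 3·x^2   ⇒   f'(x) = 9·x^2 + 6·x
  g(x) = 5·x   ⇒   g'(x) = 5
  lim(x→∞) f'(x)/g'(x) = lim(x→∞) (9·x^2 + 6·x)/(5)
  = ∞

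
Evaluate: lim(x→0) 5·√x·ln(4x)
This is a 0·∞ indeterminate form.

Rewrite 0·∞ as a quotient (0/0 or ∞/∞ form), then apply L'Hôpital's rule:
  lim(x→0) 5·√x·ln(4x) = 0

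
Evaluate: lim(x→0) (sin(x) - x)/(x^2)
This is a 0/0 indeterminate form.

Apply L'Hôpital's rule: differentiate numerator and denominator separately.
  f(x) = -x + sin(x)   ⇒   f'(x) = cos(x) - 1
  g(x) = x^2   ⇒   g'(x) = 2·x
  lim(x→0) f'(x)/g'(x) = lim(x→0) (cos(x) - 1)/(2·x)
  = 0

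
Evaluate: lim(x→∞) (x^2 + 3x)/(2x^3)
This is an ∞/∞ indeterminate form.

Apply L'Hôpital's rule: differentiate numerator and denominator separately.
  f(x) = x^2 + 3·x   ⇒   f'(x) = 2·x + 3
  g(x) = 2·x^3   ⇒   g'(x) = 6·x^2
  lim(x→∞) f'(x)/g'(x) = lim(x→∞) (2·x + 3)/(6·x^2)
  = 0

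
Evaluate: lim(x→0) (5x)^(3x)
This is an exponential indeterminate form.

For exponential indeterminate forms, take the natural log:
  Let L = lim(x→0) (5x)^(3x)
  Then ln(L) = lim(x→0) [exponent × ln(base)]
  Evaluate using L'Hôpital or standard limits, then exponentiate.
  L = 1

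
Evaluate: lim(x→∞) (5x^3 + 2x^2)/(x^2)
This is an ∞/∞ indeterminate form.

Apply L'Hôpital's rule: differentiate numerator and denominator separately.
  f(x) = 5·x^3 + 2·x^2   ⇒   f'(x) = 15·x^2 + 4·x
  g(x) = x^2   ⇒   g'(x) = 2·x
  lim(x→∞) f'(x)/g'(x) = lim(x→∞) (15·x^2 + 4·x)/(2·x)
  = ∞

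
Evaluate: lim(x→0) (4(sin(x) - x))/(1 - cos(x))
This is a 0/0 indeterminate form.

Apply L'Hôpital's rule: differentiate numerator and denominator separately.
  f(x) = -4·x + 4·sin(x)   ⇒   f'(x) = 4·cos(x) - 4
  g(x) = 1 - cos(x)   ⇒   g'(x) = sin(x)
  lim(x→0) f'(x)/g'(x) = lim(x→0) (4·cos(x) - 4)/(sin(x))
  = 0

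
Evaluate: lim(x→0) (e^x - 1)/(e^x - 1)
This is a 0/0 indeterminate form.

Apply L'Hôpital's rule: differentiate numerator and denominator separately.
  f(x) = e^(x) - 1   ⇒   f'(x) = e^(x)
  g(x) = e^(x) - 1   ⇒   g'(x) = e^(x)
  lim(x→0) f'(x)/g'(x) = lim(x→0) (e^(x))/(e^(x))
  = 1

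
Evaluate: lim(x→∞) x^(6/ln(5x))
This is an exponential indeterminate form.

For exponential indeterminate forms, take the natural log:
  Let L = lim(x→∞) x^(6/ln(5x))
  Then ln(L) = lim(x→∞) [exponent × ln(base)]
  Evaluate using L'Hôpital or standard limits, then exponentiate.
  L = e^(6)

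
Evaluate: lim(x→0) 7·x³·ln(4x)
This is a 0·∞ indeterminate form.

Rewrite 0·∞ as a quotient (0/0 or ∞/∞ form), then apply L'Hôpital's rule:
  lim(x→0) 7·x³·ln(4x) = 0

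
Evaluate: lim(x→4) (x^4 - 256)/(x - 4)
This is a standard limit.

Factor or rationalize the expression:
  lim(x→4) (x^4 - 256)/(x - 4) = 256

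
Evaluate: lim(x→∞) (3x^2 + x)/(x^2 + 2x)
This is an ∞/∞ indeterminate form.

Apply L'Hôpital's rule: differentiate numerator and denominator separately.
  f(x) = 3·x^2 + x   ⇒   f'(x) = 6·x + 1
  g(x) = x^2 + 2·x   ⇒   g'(x) = 2·x + 2
  lim(x→∞) f'(x)/g'(x) = lim(x→∞) (6·x + 1)/(2·x + 2)
  = 3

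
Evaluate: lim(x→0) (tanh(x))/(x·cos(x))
This is a 0/0 indeterminate form.

Apply L'Hôpital's rule: differentiate numerator and denominator separately.
  f(x) = tanh(x)   ⇒   f'(x) = 1 - tanh(x)^2
  g(x) = x·cos(x)   ⇒   g'(x) = -x·sin(x) + cos(x)
  lim(x→0) f'(x)/g'(x) = lim(x→0) (1 - tanh(x)^2)/(-x·sin(x) + cos(x))
  = 1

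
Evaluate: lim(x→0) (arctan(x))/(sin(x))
This is a 0/0 indeterminate form.

Apply L'Hôpital's rule: differentiate numerator and denominator separately.
  f(x) = atan(x)   ⇒   f'(x) = 1/(x^2 + 1)
  g(x) = sin(x)   ⇒   g'(x) = cos(x)
  lim(x→0) f'(x)/g'(x) = lim(x→0) (1/(x^2 + 1))/(cos(x))
  = 1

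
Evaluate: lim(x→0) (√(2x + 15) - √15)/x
This is a standard limit.

Factor or rationalize the expression:
  lim(x→0) (√(2x + 15) - √15)/x = sqrt(15)/15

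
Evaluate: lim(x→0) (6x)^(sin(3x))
This is an exponential indeterminate form.

For exponential indeterminate forms, take the natural log:
  Let L = lim(x→0) (6x)^(sin(3x))
  Then ln(L) = lim(x→0) [exponent × ln(base)]
  Evaluate using L'Hôpital or standard limits, then exponentiate.
  L = 1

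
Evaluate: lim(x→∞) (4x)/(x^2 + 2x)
This is an ∞/∞ indeterminate form.

Apply L'Hôpital's rule: differentiate numerator and denominator separately.
  f(x) = 4·x   ⇒   f'(x) = 4
  g(x) = x^2 + 2·x   ⇒   g'(x) = 2·x + 2
  lim(x→∞) f'(x)/g'(x) = lim(x→∞) (4)/(2·x + 2)
  = 0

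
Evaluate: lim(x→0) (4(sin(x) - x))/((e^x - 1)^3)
This is a 0/0 indeterminate form.

Apply L'Hôpital's rule: differentiate numerator and denominator separately.
  f(x) = -4·x + 4·sin(x)   ⇒   f'(x) = 4·cos(x) - 4
  g(x) = (e^(x) - 1)^3   ⇒   g'(x) = 3·(e^(x) - 1)^2·e^(x)
  lim(x→0) f'(x)/g'(x) = lim(x→0) (4·cos(x) - 4)/(3·(e^(x) - 1)^2·e^(x))
  = -2/3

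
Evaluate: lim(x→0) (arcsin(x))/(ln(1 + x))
This is a 0/0 indeterminate form.

Apply L'Hôpital's rule: differentiate numerator and denominator separately.
  f(x) = asin(x)   ⇒   f'(x) = 1/sqrt(1 - x^2)
  g(x) = ln(x + 1)   ⇒   g'(x) = 1/(x + 1)
  lim(x→0) f'(x)/g'(x) = lim(x→0) (1/sqrt(1 - x^2))/(1/(x + 1))
  = 1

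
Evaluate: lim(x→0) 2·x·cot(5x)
This is a 0·∞ indeterminate form.

Rewrite 0·∞ as a quotient (0/0 or ∞/∞ form), then apply L'Hôpital's rule:
  lim(x→0) 2·x·cot(5x) = 2/5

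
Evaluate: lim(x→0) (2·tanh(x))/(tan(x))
This is a 0/0 indeterminate form.

Apply L'Hôpital's rule: differentiate numerator and denominator separately.
  f(x) = 2·tanh(x)   ⇒   f'(x) = 2 - 2·tanh(x)^2
  g(x) = tan(x)   ⇒   g'(x) = tan(x)^2 + 1
  lim(x→0) f'(x)/g'(x) = lim(x→0) (2 - 2·tanh(x)^2)/(tan(x)^2 + 1)
  = 2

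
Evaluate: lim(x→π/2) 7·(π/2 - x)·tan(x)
This is a 0·∞ indeterminate form.

Rewrite 0·∞ as a quotient (0/0 or ∞/∞ form), then apply L'Hôpital's rule:
  lim(x→π/2) 7·(π/2 - x)·tan(x) = 7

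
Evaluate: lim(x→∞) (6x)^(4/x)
This is an exponential indeterminate form.

For exponential indeterminate forms, take the natural log:
  Let L = lim(x→∞) (6x)^(4/x)
  Then ln(L) = lim(x→∞) [exponent × ln(base)]
  Evaluate using L'Hôpital or standard limits, then exponentiate.
  L = 1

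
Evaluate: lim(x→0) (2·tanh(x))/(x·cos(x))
This is a 0/0 indeterminate form.

Apply L'Hôpital's rule: differentiate numerator and denominator separately.
  f(x) = 2·tanh(x)   ⇒   f'(x) = 2 - 2·tanh(x)^2
  g(x) = x·cos(x)   ⇒   g'(x) = -x·sin(x) + cos(x)
  lim(x→0) f'(x)/g'(x) = lim(x→0) (2 - 2·tanh(x)^2)/(-x·sin(x) + cos(x))
  = 2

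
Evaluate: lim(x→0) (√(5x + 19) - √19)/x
This is a standard limit.

Factor or rationalize the expression:
  lim(x→0) (√(5x + 19) - √19)/x = 5·sqrt(19)/38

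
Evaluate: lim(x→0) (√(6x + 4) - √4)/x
This is a standard limit.

Factor or rationalize the expression:
  lim(x→0) (√(6x + 4) - √4)/x = 3/2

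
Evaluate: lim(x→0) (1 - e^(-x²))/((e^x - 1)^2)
This is a 0/0 indeterminate form.

Apply L'Hôpital's rule: differentiate numerator and denominator separately.
  f(x) = 1 - e^(-x^2)   ⇒   f'(x) = 2·x·e^(-x^2)
  g(x) = (e^(x) - 1)^2   ⇒   g'(x) = 2·(e^(x) - 1)·e^(x)
  lim(x→0) f'(x)/g'(x) = lim(x→0) (2·x·e^(-x^2))/(2·(e^(x) - 1)·e^(x))
  = 1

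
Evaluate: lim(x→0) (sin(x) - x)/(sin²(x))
This is a 0/0 indeterminate form.

Apply L'Hôpital's rule: differentiate numerator and denominator separately.
  f(x) = -x + sin(x)   ⇒   f'(x) = cos(x) - 1
  g(x) = sin(x)^2   ⇒   g'(x) = 2·sin(x)·cos(x)
  lim(x→0) f'(x)/g'(x) = lim(x→0) (cos(x) - 1)/(2·sin(x)·cos(x))
  = 0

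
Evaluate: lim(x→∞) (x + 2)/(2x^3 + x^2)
This is an ∞/∞ indeterminate form.

Apply L'Hôpital's rule: differentiate numerator and denominator separately.
  f(x) = x + 2   ⇒   f'(x) = 1
  g(x) = 2·x^3 + x^2   ⇒   g'(x) = 6·x^2 + 2·x
  lim(x→∞) f'(x)/g'(x) = lim(x→∞) (1)/(6·x^2 + 2·x)
  = 0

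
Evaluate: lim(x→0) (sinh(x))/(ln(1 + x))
This is a 0/0 indeterminate form.

Apply L'Hôpital's rule: differentiate numerator and denominator separately.
  f(x) = sinh(x)   ⇒   f'(x) = cosh(x)
  g(x) = ln(x + 1)   ⇒   g'(x) = 1/(x + 1)
  lim(x→0) f'(x)/g'(x) = lim(x→0) (cosh(x))/(1/(x + 1))
  = 1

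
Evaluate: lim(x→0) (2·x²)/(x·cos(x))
This is a 0/0 indeterminate form.

Apply L'Hôpital's rule: differentiate numerator and denominator separately.
  f(x) = 2·x^2   ⇒   f'(x) = 4·x
  g(x) = x·cos(x)   ⇒   g'(x) = -x·sin(x) + cos(x)
  lim(x→0) f'(x)/g'(x) = lim(x→0) (4·x)/(-x·sin(x) + cos(x))
  = 0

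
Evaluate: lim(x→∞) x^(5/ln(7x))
This is an exponential indeterminate form.

For exponential indeterminate forms, take the natural log:
  Let L = lim(x→∞) x^(5/ln(7x))
  Then ln(L) = lim(x→∞) [exponent × ln(base)]
  Evaluate using L'Hôpital or standard limits, then exponentiate.
  L = e^(5)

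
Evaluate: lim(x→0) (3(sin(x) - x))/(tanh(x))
This is a 0/0 indeterminate form.

Apply L'Hôpital's rule: differentiate numerator and denominator separately.
  f(x) = -3·x + 3·sin(x)   ⇒   f'(x) = 3·cos(x) - 3
  g(x) = tanh(x)   ⇒   g'(x) = 1 - tanh(x)^2
  lim(x→0) f'(x)/g'(x) = lim(x→0) (3·cos(x) - 3)/(1 - tanh(x)^2)
  = 0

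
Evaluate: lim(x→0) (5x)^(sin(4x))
This is an exponential indeterminate form.

For exponential indeterminate forms, take the natural log:
  Let L = lim(x→0) (5x)^(sin(4x))
  Then ln(L) = lim(x→0) [exponent × ln(base)]
  Evaluate using L'Hôpital or standard limits, then exponentiate.
  L = 1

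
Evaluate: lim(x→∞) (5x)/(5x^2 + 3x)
This is an ∞/∞ indeterminate form.

Apply L'Hôpital's rule: differentiate numerator and denominator separately.
  f(x) = 5·x   ⇒   f'(x) = 5
  g(x) = 5·x^2 + 3·x   ⇒   g'(x) = 10·x + 3
  lim(x→∞) f'(x)/g'(x) = lim(x→∞) (5)/(10·x + 3)
  = 0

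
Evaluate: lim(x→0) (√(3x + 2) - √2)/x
This is a standard limit.

Factor or rationalize the expression:
  lim(x→0) (√(3x + 2) - √2)/x = 3·sqrt(2)/4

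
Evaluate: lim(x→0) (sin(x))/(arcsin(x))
This is a 0/0 indeterminate form.

Apply L'Hôpital's rule: differentiate numerator and denominator separately.
  f(x) = sin(x)   ⇒   f'(x) = cos(x)
  g(x) = asin(x)   ⇒   g'(x) = 1/sqrt(1 - x^2)
  lim(x→0) f'(x)/g'(x) = lim(x→0) (cos(x))/(1/sqrt(1 - x^2))
  = 1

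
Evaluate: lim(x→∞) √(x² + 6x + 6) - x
This is an ∞-∞ indeterminate form.

Combine fractions or rationalize to convert ∞-∞ to 0/0 form:
  lim(x→∞) √(x² + 6x + 6) - x = 3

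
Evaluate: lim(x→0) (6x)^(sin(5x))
This is an exponential indeterminate form.

For exponential indeterminate forms, take the natural log:
  Let L = lim(x→0) (6x)^(sin(5x))
  Then ln(L) = lim(x→0) [exponent × ln(base)]
  Evaluate using L'Hôpital or standard limits, then exponentiate.
  L = 1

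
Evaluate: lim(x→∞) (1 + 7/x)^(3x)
This is an exponential indeterminate form.

For exponential indeterminate forms, take the natural log:
  Let L = lim(x→∞) (1 + 7/x)^(3x)
  Then ln(L) = lim(x→∞) [exponent × ln(base)]
  Evaluate using L'Hôpital or standard limits, then exponentiate.
  L = e^(21)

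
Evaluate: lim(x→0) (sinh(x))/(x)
This is a 0/0 indeterminate form.

Apply L'Hôpital's rule: differentiate numerator and denominator separately.
  f(x) = sinh(x)   ⇒   f'(x) = cosh(x)
  g(x) = x   ⇒   g'(x) = 1
  lim(x→0) f'(x)/g'(x) = lim(x→0) (cosh(x))/(1)
  = 1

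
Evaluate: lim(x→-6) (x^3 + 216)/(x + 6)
This is a standard limit.

Factor or rationalize the expression:
  lim(x→-6) (x^3 + 216)/(x + 6) = 108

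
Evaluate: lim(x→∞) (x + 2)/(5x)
This is an ∞/∞ indeterminate form.

Apply L'Hôpital's rule: differentiate numerator and denominator separately.
  f(x) = x + 2   ⇒   f'(x) = 1
  g(x) = 5·x   ⇒   g'(x) = 5
  lim(x→∞) f'(x)/g'(x) = lim(x→∞) (1)/(5)
  = 1/5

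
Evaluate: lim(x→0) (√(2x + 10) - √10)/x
This is a standard limit.

Factor or rationalize the expression:
  lim(x→0) (√(2x + 10) - √10)/x = sqrt(10)/10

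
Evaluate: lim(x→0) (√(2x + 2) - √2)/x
This is a standard limit.

Factor or rationalize the expression:
  lim(x→0) (√(2x + 2) - √2)/x = sqrt(2)/2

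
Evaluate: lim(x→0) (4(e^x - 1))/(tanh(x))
This is a 0/0 indeterminate form.

Apply L'Hôpital's rule: differentiate numerator and denominator separately.
  f(x) = 4·e^(x) - 4   ⇒   f'(x) = 4·e^(x)
  g(x) = tanh(x)   ⇒   g'(x) = 1 - tanh(x)^2
  lim(x→0) f'(x)/g'(x) = lim(x→0) (4·e^(x))/(1 - tanh(x)^2)
  = 4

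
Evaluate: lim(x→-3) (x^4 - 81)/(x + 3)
This is a standard limit.

Factor or rationalize the expression:
  lim(x→-3) (x^4 - 81)/(x + 3) = -108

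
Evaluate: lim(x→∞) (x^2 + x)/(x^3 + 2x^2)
This is an ∞/∞ indeterminate form.

Apply L'Hôpital's rule: differentiate numerator and denominator separately.
  f(x) = x^2 + x   ⇒   f'(x) = 2·x + 1
  g(x) = x^3 + 2·x^2   ⇒   g'(x) = 3·x^2 + 4·x
  lim(x→∞) f'(x)/g'(x) = lim(x→∞) (2·x + 1)/(3·x^2 + 4·x)
  = 0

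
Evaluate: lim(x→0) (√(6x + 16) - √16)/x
This is a standard limit.

Factor or rationalize the expression:
  lim(x→0) (√(6x + 16) - √16)/x = 3/4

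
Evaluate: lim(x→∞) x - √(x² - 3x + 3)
This is an ∞-∞ indeterminate form.

Combine fractions or rationalize to convert ∞-∞ to 0/0 form:
  lim(x→∞) x - √(x² - 3x + 3) = 3/2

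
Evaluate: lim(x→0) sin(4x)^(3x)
This is an exponential indeterminate form.

For exponential indeterminate forms, take the natural log:
  Let L = lim(x→0) sin(4x)^(3x)
  Then ln(L) = lim(x→0) [exponent × ln(base)]
  Evaluate using L'Hôpital or standard limits, then exponentiate.
  L = 1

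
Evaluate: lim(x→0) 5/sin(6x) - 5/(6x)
This is an ∞-∞ indeterminate form.

Combine fractions or rationalize to convert ∞-∞ to 0/0 form:
  lim(x→0) 5/sin(6x) - 5/(6x) = 0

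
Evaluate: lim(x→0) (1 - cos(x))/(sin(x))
This is a 0/0 indeterminate form.

Apply L'Hôpital's rule: differentiate numerator and denominator separately.
  f(x) = 1 - cos(x)   ⇒   f'(x) = sin(x)
  g(x) = sin(x)   ⇒   g'(x) = cos(x)
  lim(x→0) f'(x)/g'(x) = lim(x→0) (sin(x))/(cos(x))
  = 0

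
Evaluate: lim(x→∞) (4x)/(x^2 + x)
This is an ∞/∞ indeterminate form.

Apply L'Hôpital's rule: differentiate numerator and denominator separately.
  f(x) = 4·x   ⇒   f'(x) = 4
  g(x) = x^2 + x   ⇒   g'(x) = 2·x + 1
  lim(x→∞) f'(x)/g'(x) = lim(x→∞) (4)/(2·x + 1)
  = 0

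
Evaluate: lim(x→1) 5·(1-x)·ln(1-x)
This is a 0·∞ indeterminate form.

Rewrite 0·∞ as a quotient (0/0 or ∞/∞ form), then apply L'Hôpital's rule:
  lim(x→1) 5·(1-x)·ln(1-x) = 0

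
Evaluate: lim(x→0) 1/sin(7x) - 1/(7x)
This is an ∞-∞ indeterminate form.

Combine fractions or rationalize to convert ∞-∞ to 0/0 form:
  lim(x→0) 1/sin(7x) - 1/(7x) = 0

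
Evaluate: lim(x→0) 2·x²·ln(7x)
This is a 0·∞ indeterminate form.

Rewrite 0·∞ as a quotient (0/0 or ∞/∞ form), then apply L'Hôpital's rule:
  lim(x→0) 2·x²·ln(7x) = 0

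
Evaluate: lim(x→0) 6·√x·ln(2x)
This is a 0·∞ indeterminate form.

Rewrite 0·∞ as a quotient (0/0 or ∞/∞ form), then apply L'Hôpital's rule:
  lim(x→0) 6·√x·ln(2x) = 0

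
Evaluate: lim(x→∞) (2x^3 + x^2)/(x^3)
This is an ∞/∞ indeterminate form.

Apply L'Hôpital's rule: differentiate numerator and denominator separately.
  f(x) = 2·x^3 + x^2   ⇒   f'(x) = 6·x^2 + 2·x
  g(x) = x^3   ⇒   g'(x) = 3·x^2
  lim(x→∞) f'(x)/g'(x) = lim(x→∞) (6·x^2 + 2·x)/(3·x^2)
  = 2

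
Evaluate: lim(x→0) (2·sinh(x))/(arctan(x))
This is a 0/0 indeterminate form.

Apply L'Hôpital's rule: differentiate numerator and denominator separately.
  f(x) = 2·sinh(x)   ⇒   f'(x) = 2·cosh(x)
  g(x) = atan(x)   ⇒   g'(x) = 1/(x^2 + 1)
  lim(x→0) f'(x)/g'(x) = lim(x→0) (2·cosh(x))/(1/(x^2 + 1))
  = 2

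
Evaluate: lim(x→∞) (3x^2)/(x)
This is an ∞/∞ indeterminate form.

Apply L'Hôpital's rule: differentiate numerator and denominator separately.
  f(x) = 3·x^2   ⇒   f'(x) = 6·x
  g(x) = x   ⇒   g'(x) = 1
  lim(x→∞) f'(x)/g'(x) = lim(x→∞) (6·x)/(1)
  = ∞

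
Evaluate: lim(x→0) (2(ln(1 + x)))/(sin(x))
This is a 0/0 indeterminate form.

Apply L'Hôpital's rule: differentiate numerator and denominator separately.
  f(x) = 2·ln(x + 1)   ⇒   f'(x) = 2/(x + 1)
  g(x) = sin(x)   ⇒   g'(x) = cos(x)
  lim(x→0) f'(x)/g'(x) = lim(x→0) (2/(x + 1))/(cos(x))
  = 2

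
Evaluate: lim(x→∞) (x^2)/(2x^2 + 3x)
This is an ∞/∞ indeterminate form.

Apply L'Hôpital's rule: differentiate numerator and denominator separately.
  f(x) = x^2   ⇒   f'(x) = 2·x
  g(x) = 2·x^2 + 3·x   ⇒   g'(x) = 4·x + 3
  lim(x→∞) f'(x)/g'(x) = lim(x→∞) (2·x)/(4·x + 3)
  = 1/2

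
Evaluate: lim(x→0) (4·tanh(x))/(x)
This is a 0/0 indeterminate form.

Apply L'Hôpital's rule: differentiate numerator and denominator separately.
  f(x) = 4·tanh(x)   ⇒   f'(x) = 4 - 4·tanh(x)^2
  g(x) = x   ⇒   g'(x) = 1
  lim(x→0) f'(x)/g'(x) = lim(x→0) (4 - 4·tanh(x)^2)/(1)
  = 4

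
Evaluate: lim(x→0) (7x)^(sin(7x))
This is an exponential indeterminate form.

For exponential indeterminate forms, take the natural log:
  Let L = lim(x→0) (7x)^(sin(7x))
  Then ln(L) = lim(x→0) [exponent × ln(base)]
  Evaluate using L'Hôpital or standard limits, then exponentiate.
  L = 1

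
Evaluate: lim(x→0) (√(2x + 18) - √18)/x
This is a standard limit.

Factor or rationalize the expression:
  lim(x→0) (√(2x + 18) - √18)/x = sqrt(2)/6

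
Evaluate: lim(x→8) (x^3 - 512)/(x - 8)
This is a standard limit.

Factor or rationalize the expression:
  lim(x→8) (x^3 - 512)/(x - 8) = 192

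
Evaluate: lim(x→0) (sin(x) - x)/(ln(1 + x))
This is a 0/0 indeterminate form.

Apply L'Hôpital's rule: differentiate numerator and denominator separately.
  f(x) = -x + sin(x)   ⇒   f'(x) = cos(x) - 1
  g(x) = ln(x + 1)   ⇒   g'(x) = 1/(x + 1)
  lim(x→0) f'(x)/g'(x) = lim(x→0) (cos(x) - 1)/(1/(x + 1))
  = 0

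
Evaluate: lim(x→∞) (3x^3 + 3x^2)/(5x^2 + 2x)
This is an ∞/∞ indeterminate form.

Apply L'Hôpital's rule: differentiate numerator and denominator separately.
  f(x) = 3·x^3 + 3·x^2   ⇒   f'(x) = 9·x^2 + 6·x
  g(x) = 5·x^2 + 2·x   ⇒   g'(x) = 10·x + 2
  lim(x→∞) f'(x)/g'(x) = lim(x→∞) (9·x^2 + 6·x)/(10·x + 2)
  = ∞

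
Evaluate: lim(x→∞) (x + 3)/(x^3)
This is an ∞/∞ indeterminate form.

Apply L'Hôpital's rule: differentiate numerator and denominator separately.
  f(x) = x + 3   ⇒   f'(x) = 1
  g(x) = x^3   ⇒   g'(x) = 3·x^2
  lim(x→∞) f'(x)/g'(x) = lim(x→∞) (1)/(3·x^2)
  = 0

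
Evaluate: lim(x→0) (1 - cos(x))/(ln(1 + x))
This is a 0/0 indeterminate form.

Apply L'Hôpital's rule: differentiate numerator and denominator separately.
  f(x) = 1 - cos(x)   ⇒   f'(x) = sin(x)
  g(x) = ln(x + 1)   ⇒   g'(x) = 1/(x + 1)
  lim(x→0) f'(x)/g'(x) = lim(x→0) (sin(x))/(1/(x + 1))
  = 0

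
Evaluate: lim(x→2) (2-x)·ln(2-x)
This is a 0·∞ indeterminate form.

Rewrite 0·∞ as a quotient (0/0 or ∞/∞ form), then apply L'Hôpital's rule:
  lim(x→2) (2-x)·ln(2-x) = 0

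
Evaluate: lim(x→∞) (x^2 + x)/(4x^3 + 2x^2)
This is an ∞/∞ indeterminate form.

Apply L'Hôpital's rule: differentiate numerator and denominator separately.
  f(x) = x^2 + x   ⇒   f'(x) = 2·x + 1
  g(x) = 4·x^3 + 2·x^2   ⇒   g'(x) = 12·x^2 + 4·x
  lim(x→∞) f'(x)/g'(x) = lim(x→∞) (2·x + 1)/(12·x^2 + 4·x)
  = 0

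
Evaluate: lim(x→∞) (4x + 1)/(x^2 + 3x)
This is an ∞/∞ indeterminate form.

Apply L'Hôpital's rule: differentiate numerator and denominator separately.
  f(x) = 4·x + 1   ⇒   f'(x) = 4
  g(x) = x^2 + 3·x   ⇒   g'(x) = 2·x + 3
  lim(x→∞) f'(x)/g'(x) = lim(x→∞) (4)/(2·x + 3)
  = 0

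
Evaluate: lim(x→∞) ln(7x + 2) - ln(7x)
This is an ∞-∞ indeterminate form.

Combine fractions or rationalize to convert ∞-∞ to 0/0 form:
  lim(x→∞) ln(7x + 2) - ln(7x) = 0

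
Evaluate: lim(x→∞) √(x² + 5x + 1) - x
This is an ∞-∞ indeterminate form.

Combine fractions or rationalize to convert ∞-∞ to 0/0 form:
  lim(x→∞) √(x² + 5x + 1) - x = 5/2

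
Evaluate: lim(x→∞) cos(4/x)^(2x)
This is an exponential indeterminate form.

For exponential indeterminate forms, take the natural log:
  Let L = lim(x→∞) cos(4/x)^(2x)
  Then ln(L) = lim(x→∞) [exponent × ln(base)]
  Evaluate using L'Hôpital or standard limits, then exponentiate.
  L = 1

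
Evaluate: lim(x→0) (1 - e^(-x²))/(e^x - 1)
This is a 0/0 indeterminate form.

Apply L'Hôpital's rule: differentiate numerator and denominator separately.
  f(x) = 1 - e^(-x^2)   ⇒   f'(x) = 2·x·e^(-x^2)
  g(x) = e^(x) - 1   ⇒   g'(x) = e^(x)
  lim(x→0) f'(x)/g'(x) = lim(x→0) (2·x·e^(-x^2))/(e^(x))
  = 0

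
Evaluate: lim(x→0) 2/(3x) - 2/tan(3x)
This is an ∞-∞ indeterminate form.

Combine fractions or rationalize to convert ∞-∞ to 0/0 form:
  lim(x→0) 2/(3x) - 2/tan(3x) = 0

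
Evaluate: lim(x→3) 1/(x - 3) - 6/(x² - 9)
This is an ∞-∞ indeterminate form.

Combine fractions or rationalize to convert ∞-∞ to 0/0 form:
  lim(x→3) 1/(x - 3) - 6/(x² - 9) = 1/6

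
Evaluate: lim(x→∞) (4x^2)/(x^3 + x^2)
This is an ∞/∞ indeterminate form.

Apply L'Hôpital's rule: differentiate numerator and denominator separately.
  f(x) = 4·x^2   ⇒   f'(x) = 8·x
  g(x) = x^3 + x^2   ⇒   g'(x) = 3·x^2 + 2·x
  lim(x→∞) f'(x)/g'(x) = lim(x→∞) (8·x)/(3·x^2 + 2·x)
  = 0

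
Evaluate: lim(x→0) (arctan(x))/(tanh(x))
This is a 0/0 indeterminate form.

Apply L'Hôpital's rule: differentiate numerator and denominator separately.
  f(x) = atan(x)   ⇒   f'(x) = 1/(x^2 + 1)
  g(x) = tanh(x)   ⇒   g'(x) = 1 - tanh(x)^2
  lim(x→0) f'(x)/g'(x) = lim(x→0) (1/(x^2 + 1))/(1 - tanh(x)^2)
  = 1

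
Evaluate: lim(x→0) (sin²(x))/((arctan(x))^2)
This is a 0/0 indeterminate form.

Apply L'Hôpital's rule: differentiate numerator and denominator separately.
  f(x) = sin(x)^2   ⇒   f'(x) = 2·sin(x)·cos(x)
  g(x) = atan(x)^2   ⇒   g'(x) = 2·atan(x)/(x^2 + 1)
  lim(x→0) f'(x)/g'(x) = lim(x→0) (2·sin(x)·cos(x))/(2·atan(x)/(x^2 + 1))
  = 1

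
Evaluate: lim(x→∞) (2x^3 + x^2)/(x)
This is an ∞/∞ indeterminate form.

Apply L'Hôpital's rule: differentiate numerator and denominator separately.
  f(x) = 2·x^3 + x^2   ⇒   f'(x) = 6·x^2 + 2·x
  g(x) = x   ⇒   g'(x) = 1
  lim(x→∞) f'(x)/g'(x) = lim(x→∞) (6·x^2 + 2·x)/(1)
  = ∞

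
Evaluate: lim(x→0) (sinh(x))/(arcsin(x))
This is a 0/0 indeterminate form.

Apply L'Hôpital's rule: differentiate numerator and denominator separately.
  f(x) = sinh(x)   ⇒   f'(x) = cosh(x)
  g(x) = asin(x)   ⇒   g'(x) = 1/sqrt(1 - x^2)
  lim(x→0) f'(x)/g'(x) = lim(x→0) (cosh(x))/(1/sqrt(1 - x^2))
  = 1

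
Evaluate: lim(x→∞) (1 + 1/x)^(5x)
This is an exponential indeterminate form.

For exponential indeterminate forms, take the natural log:
  Let L = lim(x→∞) (1 + 1/x)^(5x)
  Then ln(L) = lim(x→∞) [exponent × ln(base)]
  Evaluate using L'Hôpital or standard limits, then exponentiate.
  L = e^(5)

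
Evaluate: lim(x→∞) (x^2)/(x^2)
This is an ∞/∞ indeterminate form.

Apply L'Hôpital's rule: differentiate numerator and denominator separately.
  f(x) = x^2   ⇒   f'(x) = 2·x
  g(x) = x^2   ⇒   g'(x) = 2·x
  lim(x→∞) f'(x)/g'(x) = lim(x→∞) (2·x)/(2·x)
  = 1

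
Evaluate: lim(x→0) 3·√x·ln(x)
This is a 0·∞ indeterminate form.

Rewrite 0·∞ as a quotient (0/0 or ∞/∞ form), then apply L'Hôpital's rule:
  lim(x→0) 3·√x·ln(x) = 0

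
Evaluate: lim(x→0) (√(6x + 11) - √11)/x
This is a standard limit.

Factor or rationalize the expression:
  lim(x→0) (√(6x + 11) - √11)/x = 3·sqrt(11)/11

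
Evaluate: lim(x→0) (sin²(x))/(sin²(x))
This is a 0/0 indeterminate form.

Apply L'Hôpital's rule: differentiate numerator and denominator separately.
  f(x) = sin(x)^2   ⇒   f'(x) = 2·sin(x)·cos(x)
  g(x) = sin(x)^2   ⇒   g'(x) = 2·sin(x)·cos(x)
  lim(x→0) f'(x)/g'(x) = lim(x→0) (2·sin(x)·cos(x))/(2·sin(x)·cos(x))
  = 1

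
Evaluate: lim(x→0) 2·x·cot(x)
This is a 0·∞ indeterminate form.

Rewrite 0·∞ as a quotient (0/0 or ∞/∞ form), then apply L'Hôpital's rule:
  lim(x→0) 2·x·cot(x) = 2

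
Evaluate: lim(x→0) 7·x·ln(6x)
This is a 0·∞ indeterminate form.

Rewrite 0·∞ as a quotient (0/0 or ∞/∞ form), then apply L'Hôpital's rule:
  lim(x→0) 7·x·ln(6x) = 0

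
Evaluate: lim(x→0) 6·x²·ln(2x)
This is a 0·∞ indeterminate form.

Rewrite 0·∞ as a quotient (0/0 or ∞/∞ form), then apply L'Hôpital's rule:
  lim(x→0) 6·x²·ln(2x) = 0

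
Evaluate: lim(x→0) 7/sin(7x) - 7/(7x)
This is an ∞-∞ indeterminate form.

Combine fractions or rationalize to convert ∞-∞ to 0/0 form:
  lim(x→0) 7/sin(7x) - 7/(7x) = 0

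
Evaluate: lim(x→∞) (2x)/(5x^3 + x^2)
This is an ∞/∞ indeterminate form.

Apply L'Hôpital's rule: differentiate numerator and denominator separately.
  f(x) = 2·x   ⇒   f'(x) = 2
  g(x) = 5·x^3 + x^2   ⇒   g'(x) = 15·x^2 + 2·x
  lim(x→∞) f'(x)/g'(x) = lim(x→∞) (2)/(15·x^2 + 2·x)
  = 0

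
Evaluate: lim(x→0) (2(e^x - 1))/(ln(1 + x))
This is a 0/0 indeterminate form.

Apply L'Hôpital's rule: differentiate numerator and denominator separately.
  f(x) = 2·e^(x) - 2   ⇒   f'(x) = 2·e^(x)
  g(x) = ln(x + 1)   ⇒   g'(x) = 1/(x + 1)
  lim(x→0) f'(x)/g'(x) = lim(x→0) (2·e^(x))/(1/(x + 1))
  = 2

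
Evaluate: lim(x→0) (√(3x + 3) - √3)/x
This is a standard limit.

Factor or rationalize the expression:
  lim(x→0) (√(3x + 3) - √3)/x = sqrt(3)/2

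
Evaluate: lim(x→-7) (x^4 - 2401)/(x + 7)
This is a standard limit.

Factor or rationalize the expression:
  lim(x→-7) (x^4 - 2401)/(x + 7) = -1372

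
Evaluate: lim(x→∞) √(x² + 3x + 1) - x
This is an ∞-∞ indeterminate form.

Combine fractions or rationalize to convert ∞-∞ to 0/0 form:
  lim(x→∞) √(x² + 3x + 1) - x = 3/2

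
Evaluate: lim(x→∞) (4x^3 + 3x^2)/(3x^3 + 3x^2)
This is an ∞/∞ indeterminate form.

Apply L'Hôpital's rule: differentiate numerator and denominator separately.
  f(x) = 4·x^3 + 3·x^2   ⇒   f'(x) = 12·x^2 + 6·x
  g(x) = 3·x^3 + 3·x^2   ⇒   g'(x) = 9·x^2 + 6·x
  lim(x→∞) f'(x)/g'(x) = lim(x→∞) (12·x^2 + 6·x)/(9·x^2 + 6·x)
  = 4/3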